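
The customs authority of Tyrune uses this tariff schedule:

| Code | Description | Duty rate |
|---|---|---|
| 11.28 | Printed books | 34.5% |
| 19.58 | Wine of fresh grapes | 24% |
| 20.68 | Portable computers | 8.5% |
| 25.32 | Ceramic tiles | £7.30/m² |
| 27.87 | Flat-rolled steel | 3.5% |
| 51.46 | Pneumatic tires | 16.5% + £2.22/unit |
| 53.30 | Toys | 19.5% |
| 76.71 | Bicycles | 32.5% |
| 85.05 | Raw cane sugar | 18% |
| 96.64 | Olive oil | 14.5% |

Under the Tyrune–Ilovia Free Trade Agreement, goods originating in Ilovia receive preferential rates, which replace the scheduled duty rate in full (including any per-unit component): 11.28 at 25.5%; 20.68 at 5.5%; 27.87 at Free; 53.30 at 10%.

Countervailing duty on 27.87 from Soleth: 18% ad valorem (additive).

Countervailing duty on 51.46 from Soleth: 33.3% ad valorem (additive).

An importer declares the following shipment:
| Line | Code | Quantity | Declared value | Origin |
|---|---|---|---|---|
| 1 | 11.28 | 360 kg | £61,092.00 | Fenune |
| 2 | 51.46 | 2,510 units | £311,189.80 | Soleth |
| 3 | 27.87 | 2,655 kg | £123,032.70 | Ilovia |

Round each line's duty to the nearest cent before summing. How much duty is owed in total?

Line 1 (11.28, Fenune, 360 kg, £61,092.00):
Base rate for 11.28 is 34.5%.
11.28 has an FTA preferential rate, but origin Fenune is not Ilovia; base rate stands.
Duty = £61,092.00 × 34.5% = £21,076.74.
Line 2 (51.46, Soleth, 2,510 units, £311,189.80):
Base rate for 51.46 is 16.5% + £2.22/unit.
Additional duty on 51.46 from Soleth: +33.3%. Applied ad valorem rate: 16.5% + 33.3% = 49.8%.
Duty = £311,189.80 × 49.8% + 2,510 × £2.22 = £160,544.72.
Line 3 (27.87, Ilovia, 2,655 kg, £123,032.70):
Base rate for 27.87 is 3.5%.
Origin Ilovia qualifies under the Tyrune–Ilovia agreement and 27.87 is covered: preferential rate Free applies instead.
The additional-duty order on 27.87 targets Soleth, not Ilovia; it does not apply.
Duty = £123,032.70 × 0% = £0.00.
Total = £21,076.74 + £160,544.72 + £0.00 = £181,621.46.

£181,621.46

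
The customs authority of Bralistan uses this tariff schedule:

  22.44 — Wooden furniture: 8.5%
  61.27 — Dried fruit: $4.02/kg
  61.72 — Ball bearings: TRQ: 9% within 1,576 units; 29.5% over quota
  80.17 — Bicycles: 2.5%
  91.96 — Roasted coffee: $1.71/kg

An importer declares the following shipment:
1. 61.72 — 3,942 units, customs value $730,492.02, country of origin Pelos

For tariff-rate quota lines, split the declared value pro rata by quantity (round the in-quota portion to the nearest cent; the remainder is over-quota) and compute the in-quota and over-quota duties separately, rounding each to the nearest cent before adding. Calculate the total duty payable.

Line 1 (61.72, Pelos, 3,942 units, $730,492.02):
Code 61.72 is under a tariff-rate quota (threshold 1,576 units). In-quota: 1,576 units at 9%; over-quota: 2,366 units at 29.5%.
Pro-rata value split: in-quota = $730,492.02 × 1,576/3,942 = $292,048.56; over-quota = $730,492.02 − $292,048.56 = $438,443.46.
In-quota duty = $292,048.56 × 9% = $26,284.37. Over-quota duty = $438,443.46 × 29.5% = $129,340.82.
Line duty = $26,284.37 + $129,340.82 = $155,625.19.

$155,625.19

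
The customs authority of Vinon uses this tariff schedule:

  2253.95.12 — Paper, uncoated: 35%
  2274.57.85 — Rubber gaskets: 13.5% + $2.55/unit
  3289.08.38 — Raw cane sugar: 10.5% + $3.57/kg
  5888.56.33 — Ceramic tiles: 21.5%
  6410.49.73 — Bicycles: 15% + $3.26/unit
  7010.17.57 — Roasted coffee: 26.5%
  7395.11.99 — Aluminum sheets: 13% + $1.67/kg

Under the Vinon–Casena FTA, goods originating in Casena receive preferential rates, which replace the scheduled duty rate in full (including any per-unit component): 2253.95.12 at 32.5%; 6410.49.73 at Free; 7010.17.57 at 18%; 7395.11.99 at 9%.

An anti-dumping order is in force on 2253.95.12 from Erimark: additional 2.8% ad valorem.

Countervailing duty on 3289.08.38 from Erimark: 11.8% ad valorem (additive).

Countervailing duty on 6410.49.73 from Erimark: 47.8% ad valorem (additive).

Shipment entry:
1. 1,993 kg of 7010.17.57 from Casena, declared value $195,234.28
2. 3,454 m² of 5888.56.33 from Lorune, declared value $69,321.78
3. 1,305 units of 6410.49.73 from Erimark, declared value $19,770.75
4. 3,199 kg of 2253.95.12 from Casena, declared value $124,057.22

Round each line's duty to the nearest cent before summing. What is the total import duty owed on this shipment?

$107,035.28

Line 1 (7010.17.57, Casena, 1,993 kg, $195,234.28):
Base rate for 7010.17.57 is 26.5%.
Origin Casena qualifies under the Vinon–Casena agreement and 7010.17.57 is covered: preferential rate 18% applies instead.
Duty = $195,234.28 × 18% = $35,142.17.
Line 2 (5888.56.33, Lorune, 3,454 m², $69,321.78):
Base rate for 5888.56.33 is 21.5%.
Duty = $69,321.78 × 21.5% = $14,904.18.
Line 3 (6410.49.73, Erimark, 1,305 units, $19,770.75):
Base rate for 6410.49.73 is 15% + $3.26/unit.
6410.49.73 has an FTA preferential rate, but origin Erimark is not Casena; base rate stands.
Additional duty on 6410.49.73 from Erimark: +47.8%. Applied ad valorem rate: 15% + 47.8% = 62.8%.
Duty = $19,770.75 × 62.8% + 1,305 × $3.26 = $16,670.33.
Line 4 (2253.95.12, Casena, 3,199 kg, $124,057.22):
Base rate for 2253.95.12 is 35%.
Origin Casena qualifies under the Vinon–Casena agreement and 2253.95.12 is covered: preferential rate 32.5% applies instead.
The additional-duty order on 2253.95.12 targets Erimark, not Casena; it does not apply.
Duty = $124,057.22 × 32.5% = $40,318.60.
Total = $35,142.17 + $14,904.18 + $16,670.33 + $40,318.60 = $107,035.28.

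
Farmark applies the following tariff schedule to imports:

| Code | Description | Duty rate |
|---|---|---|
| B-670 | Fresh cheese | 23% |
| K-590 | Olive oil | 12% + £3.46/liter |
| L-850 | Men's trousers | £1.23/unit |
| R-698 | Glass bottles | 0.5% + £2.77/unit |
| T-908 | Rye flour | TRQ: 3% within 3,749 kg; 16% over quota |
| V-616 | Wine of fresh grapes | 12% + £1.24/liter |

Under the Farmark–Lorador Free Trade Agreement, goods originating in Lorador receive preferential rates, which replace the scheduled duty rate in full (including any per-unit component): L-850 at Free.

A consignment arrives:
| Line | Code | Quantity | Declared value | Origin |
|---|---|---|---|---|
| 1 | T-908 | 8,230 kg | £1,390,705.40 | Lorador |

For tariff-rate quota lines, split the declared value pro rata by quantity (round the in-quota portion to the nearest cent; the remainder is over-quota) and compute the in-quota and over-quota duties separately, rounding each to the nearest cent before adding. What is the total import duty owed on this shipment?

Line 1 (T-908, Lorador, 8,230 kg, £1,390,705.40):
Code T-908 is under a tariff-rate quota (threshold 3,749 kg). In-quota: 3,749 kg at 3%; over-quota: 4,481 kg at 16%.
Pro-rata value split: in-quota = £1,390,705.40 × 3,749/8,230 = £633,506.02; over-quota = £1,390,705.40 − £633,506.02 = £757,199.38.
In-quota duty = £633,506.02 × 3% = £19,005.18. Over-quota duty = £757,199.38 × 16% = £121,151.90.
Line duty = £19,005.18 + £121,151.90 = £140,157.08.

£140,157.08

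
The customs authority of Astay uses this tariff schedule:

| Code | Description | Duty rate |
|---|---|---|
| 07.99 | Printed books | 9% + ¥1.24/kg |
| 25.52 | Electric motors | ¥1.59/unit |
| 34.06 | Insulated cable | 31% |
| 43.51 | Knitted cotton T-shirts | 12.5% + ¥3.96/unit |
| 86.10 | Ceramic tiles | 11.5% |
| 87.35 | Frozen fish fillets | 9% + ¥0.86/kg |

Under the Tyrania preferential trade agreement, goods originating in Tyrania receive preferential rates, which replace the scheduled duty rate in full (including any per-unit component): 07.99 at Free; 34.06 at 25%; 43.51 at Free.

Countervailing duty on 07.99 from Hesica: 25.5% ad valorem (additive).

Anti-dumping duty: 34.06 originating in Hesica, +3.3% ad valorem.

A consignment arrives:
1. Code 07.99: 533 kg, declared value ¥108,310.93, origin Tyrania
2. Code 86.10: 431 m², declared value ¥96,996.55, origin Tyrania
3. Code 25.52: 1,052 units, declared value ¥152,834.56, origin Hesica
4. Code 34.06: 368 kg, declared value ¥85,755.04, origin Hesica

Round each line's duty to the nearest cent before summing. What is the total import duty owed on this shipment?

Line 1 (07.99, Tyrania, 533 kg, ¥108,310.93):
Base rate for 07.99 is 9% + ¥1.24/kg.
Origin Tyrania qualifies under the Astay–Tyrania agreement and 07.99 is covered: preferential rate Free applies instead.
The additional-duty order on 07.99 targets Hesica, not Tyrania; it does not apply.
Duty = ¥108,310.93 × 0% = ¥0.00.
Line 2 (86.10, Tyrania, 431 m², ¥96,996.55):
Base rate for 86.10 is 11.5%.
Origin Tyrania is the FTA partner but 86.10 is not on the preference list; base rate stands.
Duty = ¥96,996.55 × 11.5% = ¥11,154.60.
Line 3 (25.52, Hesica, 1,052 units, ¥152,834.56):
Base rate for 25.52 is ¥1.59/unit.
Duty = 1,052 × ¥1.59 = ¥1,672.68.
Line 4 (34.06, Hesica, 368 kg, ¥85,755.04):
Base rate for 34.06 is 31%.
34.06 has an FTA preferential rate, but origin Hesica is not Tyrania; base rate stands.
Additional duty on 34.06 from Hesica: +3.3%. Applied ad valorem rate: 31% + 3.3% = 34.3%.
Duty = ¥85,755.04 × 34.3% = ¥29,413.98.
Total = ¥0.00 + ¥11,154.60 + ¥1,672.68 + ¥29,413.98 = ¥42,241.26.

¥42,241.26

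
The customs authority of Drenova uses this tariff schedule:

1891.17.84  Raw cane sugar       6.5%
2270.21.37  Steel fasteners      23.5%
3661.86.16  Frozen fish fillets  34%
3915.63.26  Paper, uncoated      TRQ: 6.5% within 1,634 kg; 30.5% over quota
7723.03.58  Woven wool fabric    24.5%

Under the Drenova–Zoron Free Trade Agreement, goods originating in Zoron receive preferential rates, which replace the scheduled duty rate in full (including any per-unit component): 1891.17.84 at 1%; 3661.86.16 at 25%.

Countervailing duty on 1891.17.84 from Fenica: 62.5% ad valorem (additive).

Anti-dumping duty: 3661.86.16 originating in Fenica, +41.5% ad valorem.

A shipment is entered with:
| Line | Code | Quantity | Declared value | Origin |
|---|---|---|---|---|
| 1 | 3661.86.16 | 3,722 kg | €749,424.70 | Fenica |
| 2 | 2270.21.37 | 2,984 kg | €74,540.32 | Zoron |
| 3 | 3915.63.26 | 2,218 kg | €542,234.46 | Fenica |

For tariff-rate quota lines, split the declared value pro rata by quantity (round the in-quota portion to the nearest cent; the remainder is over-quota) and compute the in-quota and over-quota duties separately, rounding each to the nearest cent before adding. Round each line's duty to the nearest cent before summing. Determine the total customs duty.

€652,842.79

Line 1 (3661.86.16, Fenica, 3,722 kg, €749,424.70):
Base rate for 3661.86.16 is 34%.
3661.86.16 has an FTA preferential rate, but origin Fenica is not Zoron; base rate stands.
Additional duty on 3661.86.16 from Fenica: +41.5%. Applied ad valorem rate: 34% + 41.5% = 75.5%.
Duty = €749,424.70 × 75.5% = €565,815.65.
Line 2 (2270.21.37, Zoron, 2,984 kg, €74,540.32):
Base rate for 2270.21.37 is 23.5%.
Origin Zoron is the FTA partner but 2270.21.37 is not on the preference list; base rate stands.
Duty = €74,540.32 × 23.5% = €17,516.98.
Line 3 (3915.63.26, Fenica, 2,218 kg, €542,234.46):
Code 3915.63.26 is under a tariff-rate quota (threshold 1,634 kg). In-quota: 1,634 kg at 6.5%; over-quota: 584 kg at 30.5%.
Pro-rata value split: in-quota = €542,234.46 × 1,634/2,218 = €399,463.98; over-quota = €542,234.46 − €399,463.98 = €142,770.48.
In-quota duty = €399,463.98 × 6.5% = €25,965.16. Over-quota duty = €142,770.48 × 30.5% = €43,545.00.
Line duty = €25,965.16 + €43,545.00 = €69,510.16.
Total = €565,815.65 + €17,516.98 + €69,510.16 = €652,842.79.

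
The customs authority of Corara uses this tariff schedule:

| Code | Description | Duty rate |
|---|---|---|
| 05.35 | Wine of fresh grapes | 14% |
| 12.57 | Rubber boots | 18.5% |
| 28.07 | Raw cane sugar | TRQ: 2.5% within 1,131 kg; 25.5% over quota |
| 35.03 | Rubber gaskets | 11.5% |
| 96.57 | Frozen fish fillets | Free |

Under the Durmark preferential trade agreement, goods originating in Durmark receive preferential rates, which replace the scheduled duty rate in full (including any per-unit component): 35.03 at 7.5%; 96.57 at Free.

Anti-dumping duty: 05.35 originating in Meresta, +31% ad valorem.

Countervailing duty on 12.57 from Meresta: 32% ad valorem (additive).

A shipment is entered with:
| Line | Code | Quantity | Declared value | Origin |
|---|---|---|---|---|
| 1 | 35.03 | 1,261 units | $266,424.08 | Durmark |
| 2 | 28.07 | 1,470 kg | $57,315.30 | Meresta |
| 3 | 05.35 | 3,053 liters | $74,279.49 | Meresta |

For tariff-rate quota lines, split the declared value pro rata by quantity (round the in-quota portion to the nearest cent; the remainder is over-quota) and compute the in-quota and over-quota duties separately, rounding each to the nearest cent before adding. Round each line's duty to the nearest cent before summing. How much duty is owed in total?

Line 1 (35.03, Durmark, 1,261 units, $266,424.08):
Base rate for 35.03 is 11.5%.
Origin Durmark qualifies under the Corara–Durmark agreement and 35.03 is covered: preferential rate 7.5% applies instead.
Duty = $266,424.08 × 7.5% = $19,981.81.
Line 2 (28.07, Meresta, 1,470 kg, $57,315.30):
Code 28.07 is under a tariff-rate quota (threshold 1,131 kg). In-quota: 1,131 kg at 2.5%; over-quota: 339 kg at 25.5%.
Pro-rata value split: in-quota = $57,315.30 × 1,131/1,470 = $44,097.69; over-quota = $57,315.30 − $44,097.69 = $13,217.61.
In-quota duty = $44,097.69 × 2.5% = $1,102.44. Over-quota duty = $13,217.61 × 25.5% = $3,370.49.
Line duty = $1,102.44 + $3,370.49 = $4,472.93.
Line 3 (05.35, Meresta, 3,053 liters, $74,279.49):
Base rate for 05.35 is 14%.
Additional duty on 05.35 from Meresta: +31%. Applied ad valorem rate: 14% + 31% = 45%.
Duty = $74,279.49 × 45% = $33,425.77.
Total = $19,981.81 + $4,472.93 + $33,425.77 = $57,880.51.

$57,880.51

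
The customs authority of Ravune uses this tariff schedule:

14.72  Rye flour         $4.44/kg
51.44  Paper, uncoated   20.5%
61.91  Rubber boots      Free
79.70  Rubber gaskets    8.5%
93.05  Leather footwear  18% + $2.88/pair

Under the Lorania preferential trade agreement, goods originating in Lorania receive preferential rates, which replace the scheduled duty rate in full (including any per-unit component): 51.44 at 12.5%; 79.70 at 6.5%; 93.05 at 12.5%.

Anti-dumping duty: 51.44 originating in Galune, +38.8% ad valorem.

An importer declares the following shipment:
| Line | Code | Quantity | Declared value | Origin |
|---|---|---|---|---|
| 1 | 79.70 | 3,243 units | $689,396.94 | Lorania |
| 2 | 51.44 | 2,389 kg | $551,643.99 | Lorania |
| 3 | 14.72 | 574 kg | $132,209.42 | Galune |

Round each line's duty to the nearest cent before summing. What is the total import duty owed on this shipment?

Line 1 (79.70, Lorania, 3,243 units, $689,396.94):
Base rate for 79.70 is 8.5%.
Origin Lorania qualifies under the Ravune–Lorania agreement and 79.70 is covered: preferential rate 6.5% applies instead.
Duty = $689,396.94 × 6.5% = $44,810.80.
Line 2 (51.44, Lorania, 2,389 kg, $551,643.99):
Base rate for 51.44 is 20.5%.
Origin Lorania qualifies under the Ravune–Lorania agreement and 51.44 is covered: preferential rate 12.5% applies instead.
The additional-duty order on 51.44 targets Galune, not Lorania; it does not apply.
Duty = $551,643.99 × 12.5% = $68,955.50.
Line 3 (14.72, Galune, 574 kg, $132,209.42):
Base rate for 14.72 is $4.44/kg.
Duty = 574 × $4.44 = $2,548.56.
Total = $44,810.80 + $68,955.50 + $2,548.56 = $116,314.86.

$116,314.86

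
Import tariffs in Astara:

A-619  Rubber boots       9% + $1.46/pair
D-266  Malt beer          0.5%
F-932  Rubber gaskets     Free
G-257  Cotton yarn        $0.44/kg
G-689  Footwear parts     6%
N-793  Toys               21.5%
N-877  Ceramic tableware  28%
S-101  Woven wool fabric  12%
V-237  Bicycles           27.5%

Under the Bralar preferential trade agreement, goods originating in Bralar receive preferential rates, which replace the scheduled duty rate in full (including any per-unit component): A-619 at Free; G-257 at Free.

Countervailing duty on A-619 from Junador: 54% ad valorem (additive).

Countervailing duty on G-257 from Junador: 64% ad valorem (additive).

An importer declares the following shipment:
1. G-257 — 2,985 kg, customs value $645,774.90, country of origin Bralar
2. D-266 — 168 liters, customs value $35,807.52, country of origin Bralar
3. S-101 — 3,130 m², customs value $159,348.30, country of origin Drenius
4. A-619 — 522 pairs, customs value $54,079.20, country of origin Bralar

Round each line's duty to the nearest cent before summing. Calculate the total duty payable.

Line 1 (G-257, Bralar, 2,985 kg, $645,774.90):
Base rate for G-257 is $0.44/kg.
Origin Bralar qualifies under the Astara–Bralar agreement and G-257 is covered: preferential rate Free applies instead.
The additional-duty order on G-257 targets Junador, not Bralar; it does not apply.
Duty = $645,774.90 × 0% = $0.00.
Line 2 (D-266, Bralar, 168 liters, $35,807.52):
Base rate for D-266 is 0.5%.
Origin Bralar is the FTA partner but D-266 is not on the preference list; base rate stands.
Duty = $35,807.52 × 0.5% = $179.04.
Line 3 (S-101, Drenius, 3,130 m², $159,348.30):
Base rate for S-101 is 12%.
Duty = $159,348.30 × 12% = $19,121.80.
Line 4 (A-619, Bralar, 522 pairs, $54,079.20):
Base rate for A-619 is 9% + $1.46/pair.
Origin Bralar qualifies under the Astara–Bralar agreement and A-619 is covered: preferential rate Free applies instead.
The additional-duty order on A-619 targets Junador, not Bralar; it does not apply.
Duty = $54,079.20 × 0% = $0.00.
Total = $0.00 + $179.04 + $19,121.80 + $0.00 = $19,300.84.

$19,300.84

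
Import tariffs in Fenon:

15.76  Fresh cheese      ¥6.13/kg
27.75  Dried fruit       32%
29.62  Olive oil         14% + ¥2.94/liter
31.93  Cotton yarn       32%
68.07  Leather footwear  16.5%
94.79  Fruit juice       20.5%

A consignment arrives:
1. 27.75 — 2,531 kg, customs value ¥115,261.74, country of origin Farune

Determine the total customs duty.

¥36,883.76

Line 1 (27.75, Farune, 2,531 kg, ¥115,261.74):
Base rate for 27.75 is 32%.
Duty = ¥115,261.74 × 32% = ¥36,883.76.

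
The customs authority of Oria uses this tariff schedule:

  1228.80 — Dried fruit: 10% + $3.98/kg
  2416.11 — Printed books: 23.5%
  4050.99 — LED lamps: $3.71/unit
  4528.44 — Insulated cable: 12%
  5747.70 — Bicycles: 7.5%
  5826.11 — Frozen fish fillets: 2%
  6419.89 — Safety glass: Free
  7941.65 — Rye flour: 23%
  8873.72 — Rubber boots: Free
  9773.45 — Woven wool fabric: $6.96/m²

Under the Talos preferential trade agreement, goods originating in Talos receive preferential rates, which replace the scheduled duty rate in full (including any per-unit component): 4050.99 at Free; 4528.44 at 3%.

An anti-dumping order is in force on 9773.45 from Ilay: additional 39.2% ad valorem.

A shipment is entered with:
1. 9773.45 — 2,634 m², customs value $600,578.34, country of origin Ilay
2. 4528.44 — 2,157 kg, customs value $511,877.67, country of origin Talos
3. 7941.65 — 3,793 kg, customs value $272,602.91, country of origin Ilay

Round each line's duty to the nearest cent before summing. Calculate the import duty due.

$331,814.35

Line 1 (9773.45, Ilay, 2,634 m², $600,578.34):
Base rate for 9773.45 is $6.96/m².
Additional duty on 9773.45 from Ilay: +39.2% ad valorem. Applied ad valorem rate = 39.2%.
Duty = $600,578.34 × 39.2% + 2,634 × $6.96 = $253,759.35.
Line 2 (4528.44, Talos, 2,157 kg, $511,877.67):
Base rate for 4528.44 is 12%.
Origin Talos qualifies under the Oria–Talos agreement and 4528.44 is covered: preferential rate 3% applies instead.
Duty = $511,877.67 × 3% = $15,356.33.
Line 3 (7941.65, Ilay, 3,793 kg, $272,602.91):
Base rate for 7941.65 is 23%.
Duty = $272,602.91 × 23% = $62,698.67.
Total = $253,759.35 + $15,356.33 + $62,698.67 = $331,814.35.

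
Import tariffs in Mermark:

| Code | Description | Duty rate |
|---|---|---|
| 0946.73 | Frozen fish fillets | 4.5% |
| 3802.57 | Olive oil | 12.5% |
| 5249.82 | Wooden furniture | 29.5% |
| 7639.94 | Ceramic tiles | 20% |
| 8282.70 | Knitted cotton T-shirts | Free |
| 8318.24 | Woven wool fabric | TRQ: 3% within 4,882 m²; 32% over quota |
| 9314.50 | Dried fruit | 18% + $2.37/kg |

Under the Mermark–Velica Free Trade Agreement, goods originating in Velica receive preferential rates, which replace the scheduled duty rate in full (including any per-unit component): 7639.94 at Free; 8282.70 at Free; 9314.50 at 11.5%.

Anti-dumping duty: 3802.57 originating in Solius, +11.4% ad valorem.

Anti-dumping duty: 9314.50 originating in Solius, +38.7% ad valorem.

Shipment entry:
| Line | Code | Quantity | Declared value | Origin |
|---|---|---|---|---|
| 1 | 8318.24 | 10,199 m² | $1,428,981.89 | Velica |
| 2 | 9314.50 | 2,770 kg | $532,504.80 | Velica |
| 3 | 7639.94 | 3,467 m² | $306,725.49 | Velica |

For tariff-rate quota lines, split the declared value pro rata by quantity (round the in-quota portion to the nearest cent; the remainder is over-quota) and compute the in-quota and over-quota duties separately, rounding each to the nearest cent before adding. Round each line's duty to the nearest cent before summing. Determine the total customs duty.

Line 1 (8318.24, Velica, 10,199 m², $1,428,981.89):
Code 8318.24 is under a tariff-rate quota (threshold 4,882 m²). In-quota: 4,882 m² at 3%; over-quota: 5,317 m² at 32%.
Pro-rata value split: in-quota = $1,428,981.89 × 4,882/10,199 = $684,017.02; over-quota = $1,428,981.89 − $684,017.02 = $744,964.87.
In-quota duty = $684,017.02 × 3% = $20,520.51. Over-quota duty = $744,964.87 × 32% = $238,388.76.
Line duty = $20,520.51 + $238,388.76 = $258,909.27.
Line 2 (9314.50, Velica, 2,770 kg, $532,504.80):
Base rate for 9314.50 is 18% + $2.37/kg.
Origin Velica qualifies under the Mermark–Velica agreement and 9314.50 is covered: preferential rate 11.5% applies instead.
The additional-duty order on 9314.50 targets Solius, not Velica; it does not apply.
Duty = $532,504.80 × 11.5% = $61,238.05.
Line 3 (7639.94, Velica, 3,467 m², $306,725.49):
Base rate for 7639.94 is 20%.
Origin Velica qualifies under the Mermark–Velica agreement and 7639.94 is covered: preferential rate Free applies instead.
Duty = $306,725.49 × 0% = $0.00.
Total = $258,909.27 + $61,238.05 + $0.00 = $320,147.32.

$320,147.32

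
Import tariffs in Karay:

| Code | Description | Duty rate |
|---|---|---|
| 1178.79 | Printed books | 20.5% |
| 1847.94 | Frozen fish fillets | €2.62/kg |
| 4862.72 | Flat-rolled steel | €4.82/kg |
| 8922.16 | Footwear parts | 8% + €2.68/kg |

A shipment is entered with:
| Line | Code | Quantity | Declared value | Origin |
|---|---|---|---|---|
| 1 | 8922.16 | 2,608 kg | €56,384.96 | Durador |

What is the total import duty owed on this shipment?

Line 1 (8922.16, Durador, 2,608 kg, €56,384.96):
Base rate for 8922.16 is 8% + €2.68/kg.
Duty = €56,384.96 × 8% + 2,608 × €2.68 = €11,500.24.

€11,500.24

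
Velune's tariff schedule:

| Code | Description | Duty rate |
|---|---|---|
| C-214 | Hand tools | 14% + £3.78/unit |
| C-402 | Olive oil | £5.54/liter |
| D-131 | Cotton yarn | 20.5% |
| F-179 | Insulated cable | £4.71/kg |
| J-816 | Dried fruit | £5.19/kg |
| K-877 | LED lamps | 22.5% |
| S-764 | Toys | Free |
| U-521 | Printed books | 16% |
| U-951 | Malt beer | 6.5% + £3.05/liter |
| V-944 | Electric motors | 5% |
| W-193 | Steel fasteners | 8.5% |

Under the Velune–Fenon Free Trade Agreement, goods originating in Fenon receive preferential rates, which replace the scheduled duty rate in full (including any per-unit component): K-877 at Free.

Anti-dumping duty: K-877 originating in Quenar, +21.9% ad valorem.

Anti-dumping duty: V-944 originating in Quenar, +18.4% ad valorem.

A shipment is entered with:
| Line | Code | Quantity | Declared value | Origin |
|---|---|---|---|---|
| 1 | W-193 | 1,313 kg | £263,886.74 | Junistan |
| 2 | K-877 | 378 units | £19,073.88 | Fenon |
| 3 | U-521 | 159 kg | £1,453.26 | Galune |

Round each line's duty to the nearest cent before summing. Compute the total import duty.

Line 1 (W-193, Junistan, 1,313 kg, £263,886.74):
Base rate for W-193 is 8.5%.
Duty = £263,886.74 × 8.5% = £22,430.37.
Line 2 (K-877, Fenon, 378 units, £19,073.88):
Base rate for K-877 is 22.5%.
Origin Fenon qualifies under the Velune–Fenon agreement and K-877 is covered: preferential rate Free applies instead.
The additional-duty order on K-877 targets Quenar, not Fenon; it does not apply.
Duty = £19,073.88 × 0% = £0.00.
Line 3 (U-521, Galune, 159 kg, £1,453.26):
Base rate for U-521 is 16%.
Duty = £1,453.26 × 16% = £232.52.
Total = £22,430.37 + £0.00 + £232.52 = £22,662.89.

£22,662.89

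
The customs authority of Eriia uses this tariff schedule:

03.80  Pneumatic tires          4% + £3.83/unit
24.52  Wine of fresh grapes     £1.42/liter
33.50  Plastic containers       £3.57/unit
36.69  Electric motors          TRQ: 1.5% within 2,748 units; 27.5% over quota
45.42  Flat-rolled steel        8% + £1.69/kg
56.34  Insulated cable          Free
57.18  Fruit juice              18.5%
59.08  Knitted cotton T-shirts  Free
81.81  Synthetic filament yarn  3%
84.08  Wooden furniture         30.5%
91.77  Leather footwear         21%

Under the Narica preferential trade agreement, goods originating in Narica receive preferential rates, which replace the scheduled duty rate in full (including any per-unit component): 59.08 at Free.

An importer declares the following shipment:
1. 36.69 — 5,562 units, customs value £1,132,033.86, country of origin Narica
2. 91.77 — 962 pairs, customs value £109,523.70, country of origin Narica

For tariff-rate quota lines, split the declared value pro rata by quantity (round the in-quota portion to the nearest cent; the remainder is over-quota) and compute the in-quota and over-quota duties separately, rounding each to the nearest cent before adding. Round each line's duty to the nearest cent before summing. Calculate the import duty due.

£188,891.18

Line 1 (36.69, Narica, 5,562 units, £1,132,033.86):
Code 36.69 is under a tariff-rate quota (threshold 2,748 units). In-quota: 2,748 units at 1.5%; over-quota: 2,814 units at 27.5%.
Pro-rata value split: in-quota = £1,132,033.86 × 2,748/5,562 = £559,300.44; over-quota = £1,132,033.86 − £559,300.44 = £572,733.42.
In-quota duty = £559,300.44 × 1.5% = £8,389.51. Over-quota duty = £572,733.42 × 27.5% = £157,501.69.
Line duty = £8,389.51 + £157,501.69 = £165,891.20.
Line 2 (91.77, Narica, 962 pairs, £109,523.70):
Base rate for 91.77 is 21%.
Origin Narica is the FTA partner but 91.77 is not on the preference list; base rate stands.
Duty = £109,523.70 × 21% = £22,999.98.
Total = £165,891.20 + £22,999.98 = £188,891.18.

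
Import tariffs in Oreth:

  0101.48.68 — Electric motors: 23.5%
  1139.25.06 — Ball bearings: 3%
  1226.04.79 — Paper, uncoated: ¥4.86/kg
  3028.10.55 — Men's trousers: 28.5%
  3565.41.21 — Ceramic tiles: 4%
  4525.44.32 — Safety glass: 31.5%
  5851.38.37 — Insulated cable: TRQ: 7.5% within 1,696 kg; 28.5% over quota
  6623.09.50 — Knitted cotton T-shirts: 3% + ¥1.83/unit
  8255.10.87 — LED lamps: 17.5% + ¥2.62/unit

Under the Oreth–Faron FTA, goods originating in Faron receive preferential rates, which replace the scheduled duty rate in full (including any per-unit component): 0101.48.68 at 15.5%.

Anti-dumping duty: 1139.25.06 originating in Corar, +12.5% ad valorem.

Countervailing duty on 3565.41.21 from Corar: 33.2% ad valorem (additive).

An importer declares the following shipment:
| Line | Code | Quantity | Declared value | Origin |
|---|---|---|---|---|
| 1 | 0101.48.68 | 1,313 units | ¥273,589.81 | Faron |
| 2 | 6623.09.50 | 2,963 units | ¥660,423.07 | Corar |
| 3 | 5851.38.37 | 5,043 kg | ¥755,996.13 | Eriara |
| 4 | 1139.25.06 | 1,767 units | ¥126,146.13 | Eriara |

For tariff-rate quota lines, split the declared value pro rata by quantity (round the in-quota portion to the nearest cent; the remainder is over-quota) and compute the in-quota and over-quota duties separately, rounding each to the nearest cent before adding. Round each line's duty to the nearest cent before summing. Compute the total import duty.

¥233,492.73

Line 1 (0101.48.68, Faron, 1,313 units, ¥273,589.81):
Base rate for 0101.48.68 is 23.5%.
Origin Faron qualifies under the Oreth–Faron agreement and 0101.48.68 is covered: preferential rate 15.5% applies instead.
Duty = ¥273,589.81 × 15.5% = ¥42,406.42.
Line 2 (6623.09.50, Corar, 2,963 units, ¥660,423.07):
Base rate for 6623.09.50 is 3% + ¥1.83/unit.
Duty = ¥660,423.07 × 3% + 2,963 × ¥1.83 = ¥25,234.98.
Line 3 (5851.38.37, Eriara, 5,043 kg, ¥755,996.13):
Code 5851.38.37 is under a tariff-rate quota (threshold 1,696 kg). In-quota: 1,696 kg at 7.5%; over-quota: 3,347 kg at 28.5%.
Pro-rata value split: in-quota = ¥755,996.13 × 1,696/5,043 = ¥254,247.36; over-quota = ¥755,996.13 − ¥254,247.36 = ¥501,748.77.
In-quota duty = ¥254,247.36 × 7.5% = ¥19,068.55. Over-quota duty = ¥501,748.77 × 28.5% = ¥142,998.40.
Line duty = ¥19,068.55 + ¥142,998.40 = ¥162,066.95.
Line 4 (1139.25.06, Eriara, 1,767 units, ¥126,146.13):
Base rate for 1139.25.06 is 3%.
The additional-duty order on 1139.25.06 targets Corar, not Eriara; it does not apply.
Duty = ¥126,146.13 × 3% = ¥3,784.38.
Total = ¥42,406.42 + ¥25,234.98 + ¥162,066.95 + ¥3,784.38 = ¥233,492.73.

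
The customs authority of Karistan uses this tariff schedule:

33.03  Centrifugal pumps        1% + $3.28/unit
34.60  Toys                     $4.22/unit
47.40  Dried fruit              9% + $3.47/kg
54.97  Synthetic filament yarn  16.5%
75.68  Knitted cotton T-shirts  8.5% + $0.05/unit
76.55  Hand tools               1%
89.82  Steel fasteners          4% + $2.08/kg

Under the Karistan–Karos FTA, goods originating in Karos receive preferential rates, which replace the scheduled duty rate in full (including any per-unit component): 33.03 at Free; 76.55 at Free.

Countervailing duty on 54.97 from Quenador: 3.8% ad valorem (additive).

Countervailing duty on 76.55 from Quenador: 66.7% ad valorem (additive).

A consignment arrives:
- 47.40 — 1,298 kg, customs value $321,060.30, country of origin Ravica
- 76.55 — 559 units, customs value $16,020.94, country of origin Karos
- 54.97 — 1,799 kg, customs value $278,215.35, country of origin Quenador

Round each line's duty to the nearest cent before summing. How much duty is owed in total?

$89,877.21

Line 1 (47.40, Ravica, 1,298 kg, $321,060.30):
Base rate for 47.40 is 9% + $3.47/kg.
Duty = $321,060.30 × 9% + 1,298 × $3.47 = $33,399.49.
Line 2 (76.55, Karos, 559 units, $16,020.94):
Base rate for 76.55 is 1%.
Origin Karos qualifies under the Karistan–Karos agreement and 76.55 is covered: preferential rate Free applies instead.
The additional-duty order on 76.55 targets Quenador, not Karos; it does not apply.
Duty = $16,020.94 × 0% = $0.00.
Line 3 (54.97, Quenador, 1,799 kg, $278,215.35):
Base rate for 54.97 is 16.5%.
Additional duty on 54.97 from Quenador: +3.8%. Applied ad valorem rate: 16.5% + 3.8% = 20.3%.
Duty = $278,215.35 × 20.3% = $56,477.72.
Total = $33,399.49 + $0.00 + $56,477.72 = $89,877.21.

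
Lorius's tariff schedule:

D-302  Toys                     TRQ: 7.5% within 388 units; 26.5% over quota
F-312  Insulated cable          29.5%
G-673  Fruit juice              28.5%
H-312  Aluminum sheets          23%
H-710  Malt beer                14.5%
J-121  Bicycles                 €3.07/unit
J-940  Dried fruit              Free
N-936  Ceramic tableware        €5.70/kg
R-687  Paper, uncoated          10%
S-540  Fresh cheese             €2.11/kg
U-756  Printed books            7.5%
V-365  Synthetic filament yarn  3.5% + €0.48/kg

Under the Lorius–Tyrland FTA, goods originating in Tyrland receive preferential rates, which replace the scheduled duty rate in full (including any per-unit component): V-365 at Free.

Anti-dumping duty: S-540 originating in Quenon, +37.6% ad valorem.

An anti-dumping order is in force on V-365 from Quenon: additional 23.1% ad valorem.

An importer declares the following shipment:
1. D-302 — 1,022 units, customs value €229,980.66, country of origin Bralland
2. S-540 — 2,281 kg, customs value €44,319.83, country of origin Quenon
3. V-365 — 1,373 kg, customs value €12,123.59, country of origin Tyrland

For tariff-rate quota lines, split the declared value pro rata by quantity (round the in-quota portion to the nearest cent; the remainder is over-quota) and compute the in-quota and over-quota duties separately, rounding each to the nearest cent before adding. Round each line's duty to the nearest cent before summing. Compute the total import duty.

Line 1 (D-302, Bralland, 1,022 units, €229,980.66):
Code D-302 is under a tariff-rate quota (threshold 388 units). In-quota: 388 units at 7.5%; over-quota: 634 units at 26.5%.
Pro-rata value split: in-quota = €229,980.66 × 388/1,022 = €87,311.64; over-quota = €229,980.66 − €87,311.64 = €142,669.02.
In-quota duty = €87,311.64 × 7.5% = €6,548.37. Over-quota duty = €142,669.02 × 26.5% = €37,807.29.
Line duty = €6,548.37 + €37,807.29 = €44,355.66.
Line 2 (S-540, Quenon, 2,281 kg, €44,319.83):
Base rate for S-540 is €2.11/kg.
Additional duty on S-540 from Quenon: +37.6% ad valorem. Applied ad valorem rate = 37.6%.
Duty = €44,319.83 × 37.6% + 2,281 × €2.11 = €21,477.17.
Line 3 (V-365, Tyrland, 1,373 kg, €12,123.59):
Base rate for V-365 is 3.5% + €0.48/kg.
Origin Tyrland qualifies under the Lorius–Tyrland agreement and V-365 is covered: preferential rate Free applies instead.
The additional-duty order on V-365 targets Quenon, not Tyrland; it does not apply.
Duty = €12,123.59 × 0% = €0.00.
Total = €44,355.66 + €21,477.17 + €0.00 = €65,832.83.

€65,832.83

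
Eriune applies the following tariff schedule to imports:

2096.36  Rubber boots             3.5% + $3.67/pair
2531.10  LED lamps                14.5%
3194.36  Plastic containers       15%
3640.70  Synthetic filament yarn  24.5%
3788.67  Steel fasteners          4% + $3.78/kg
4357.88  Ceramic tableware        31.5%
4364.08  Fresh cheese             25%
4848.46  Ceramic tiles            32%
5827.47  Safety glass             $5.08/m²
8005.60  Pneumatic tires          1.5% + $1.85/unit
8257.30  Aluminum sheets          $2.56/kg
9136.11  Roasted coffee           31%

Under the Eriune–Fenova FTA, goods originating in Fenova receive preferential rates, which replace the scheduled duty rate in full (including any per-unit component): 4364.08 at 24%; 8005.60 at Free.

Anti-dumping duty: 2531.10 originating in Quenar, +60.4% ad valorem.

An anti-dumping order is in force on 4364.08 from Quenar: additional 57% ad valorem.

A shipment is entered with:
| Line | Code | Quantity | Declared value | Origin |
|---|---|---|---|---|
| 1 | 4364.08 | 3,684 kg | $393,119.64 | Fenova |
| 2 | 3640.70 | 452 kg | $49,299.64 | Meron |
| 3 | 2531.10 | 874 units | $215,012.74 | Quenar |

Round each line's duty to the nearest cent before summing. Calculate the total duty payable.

$267,471.66

Line 1 (4364.08, Fenova, 3,684 kg, $393,119.64):
Base rate for 4364.08 is 25%.
Origin Fenova qualifies under the Eriune–Fenova agreement and 4364.08 is covered: preferential rate 24% applies instead.
The additional-duty order on 4364.08 targets Quenar, not Fenova; it does not apply.
Duty = $393,119.64 × 24% = $94,348.71.
Line 2 (3640.70, Meron, 452 kg, $49,299.64):
Base rate for 3640.70 is 24.5%.
Duty = $49,299.64 × 24.5% = $12,078.41.
Line 3 (2531.10, Quenar, 874 units, $215,012.74):
Base rate for 2531.10 is 14.5%.
Additional duty on 2531.10 from Quenar: +60.4%. Applied ad valorem rate: 14.5% + 60.4% = 74.9%.
Duty = $215,012.74 × 74.9% = $161,044.54.
Total = $94,348.71 + $12,078.41 + $161,044.54 = $267,471.66.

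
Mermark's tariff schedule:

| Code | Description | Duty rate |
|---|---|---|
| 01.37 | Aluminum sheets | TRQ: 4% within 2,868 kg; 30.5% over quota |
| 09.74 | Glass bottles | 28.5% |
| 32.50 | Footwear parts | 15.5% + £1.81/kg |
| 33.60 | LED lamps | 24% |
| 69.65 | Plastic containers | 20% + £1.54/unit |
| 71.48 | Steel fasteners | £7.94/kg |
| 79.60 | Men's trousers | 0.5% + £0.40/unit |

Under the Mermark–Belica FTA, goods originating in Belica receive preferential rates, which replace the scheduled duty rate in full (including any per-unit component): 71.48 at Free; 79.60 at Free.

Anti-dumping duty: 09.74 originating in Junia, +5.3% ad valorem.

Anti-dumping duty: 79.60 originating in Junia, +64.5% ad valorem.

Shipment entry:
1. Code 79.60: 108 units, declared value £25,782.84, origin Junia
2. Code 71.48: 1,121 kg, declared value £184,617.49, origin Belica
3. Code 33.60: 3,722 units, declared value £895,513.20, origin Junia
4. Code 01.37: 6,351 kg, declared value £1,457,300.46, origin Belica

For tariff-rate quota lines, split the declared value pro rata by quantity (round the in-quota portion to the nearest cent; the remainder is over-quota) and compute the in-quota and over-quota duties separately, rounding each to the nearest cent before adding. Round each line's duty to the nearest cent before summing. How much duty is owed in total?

Line 1 (79.60, Junia, 108 units, £25,782.84):
Base rate for 79.60 is 0.5% + £0.40/unit.
79.60 has an FTA preferential rate, but origin Junia is not Belica; base rate stands.
Additional duty on 79.60 from Junia: +64.5%. Applied ad valorem rate: 0.5% + 64.5% = 65%.
Duty = £25,782.84 × 65% + 108 × £0.40 = £16,802.05.
Line 2 (71.48, Belica, 1,121 kg, £184,617.49):
Base rate for 71.48 is £7.94/kg.
Origin Belica qualifies under the Mermark–Belica agreement and 71.48 is covered: preferential rate Free applies instead.
Duty = £184,617.49 × 0% = £0.00.
Line 3 (33.60, Junia, 3,722 units, £895,513.20):
Base rate for 33.60 is 24%.
Duty = £895,513.20 × 24% = £214,923.17.
Line 4 (01.37, Belica, 6,351 kg, £1,457,300.46):
Code 01.37 is under a tariff-rate quota (threshold 2,868 kg). In-quota: 2,868 kg at 4%; over-quota: 3,483 kg at 30.5%.
Pro-rata value split: in-quota = £1,457,300.46 × 2,868/6,351 = £658,091.28; over-quota = £1,457,300.46 − £658,091.28 = £799,209.18.
In-quota duty = £658,091.28 × 4% = £26,323.65. Over-quota duty = £799,209.18 × 30.5% = £243,758.80.
Line duty = £26,323.65 + £243,758.80 = £270,082.45.
Total = £16,802.05 + £0.00 + £214,923.17 + £270,082.45 = £501,807.67.

£501,807.67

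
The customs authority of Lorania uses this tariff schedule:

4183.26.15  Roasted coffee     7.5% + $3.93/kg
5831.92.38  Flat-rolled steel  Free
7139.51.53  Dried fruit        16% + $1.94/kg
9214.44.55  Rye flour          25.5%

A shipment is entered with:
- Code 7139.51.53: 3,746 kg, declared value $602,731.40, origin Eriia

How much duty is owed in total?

Line 1 (7139.51.53, Eriia, 3,746 kg, $602,731.40):
Base rate for 7139.51.53 is 16% + $1.94/kg.
Duty = $602,731.40 × 16% + 3,746 × $1.94 = $103,704.26.

$103,704.26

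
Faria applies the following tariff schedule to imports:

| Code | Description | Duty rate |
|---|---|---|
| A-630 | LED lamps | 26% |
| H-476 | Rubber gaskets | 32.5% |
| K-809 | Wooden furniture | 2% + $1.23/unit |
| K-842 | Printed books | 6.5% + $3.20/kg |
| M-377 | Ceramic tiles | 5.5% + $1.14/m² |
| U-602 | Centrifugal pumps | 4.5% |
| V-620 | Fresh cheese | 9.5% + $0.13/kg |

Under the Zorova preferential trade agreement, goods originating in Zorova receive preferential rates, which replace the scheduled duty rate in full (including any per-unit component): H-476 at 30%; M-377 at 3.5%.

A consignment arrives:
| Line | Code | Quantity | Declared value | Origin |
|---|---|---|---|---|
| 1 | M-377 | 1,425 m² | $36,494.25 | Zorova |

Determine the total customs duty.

$1,277.30

Line 1 (M-377, Zorova, 1,425 m², $36,494.25):
Base rate for M-377 is 5.5% + $1.14/m².
Origin Zorova qualifies under the Faria–Zorova agreement and M-377 is covered: preferential rate 3.5% applies instead.
Duty = $36,494.25 × 3.5% = $1,277.30.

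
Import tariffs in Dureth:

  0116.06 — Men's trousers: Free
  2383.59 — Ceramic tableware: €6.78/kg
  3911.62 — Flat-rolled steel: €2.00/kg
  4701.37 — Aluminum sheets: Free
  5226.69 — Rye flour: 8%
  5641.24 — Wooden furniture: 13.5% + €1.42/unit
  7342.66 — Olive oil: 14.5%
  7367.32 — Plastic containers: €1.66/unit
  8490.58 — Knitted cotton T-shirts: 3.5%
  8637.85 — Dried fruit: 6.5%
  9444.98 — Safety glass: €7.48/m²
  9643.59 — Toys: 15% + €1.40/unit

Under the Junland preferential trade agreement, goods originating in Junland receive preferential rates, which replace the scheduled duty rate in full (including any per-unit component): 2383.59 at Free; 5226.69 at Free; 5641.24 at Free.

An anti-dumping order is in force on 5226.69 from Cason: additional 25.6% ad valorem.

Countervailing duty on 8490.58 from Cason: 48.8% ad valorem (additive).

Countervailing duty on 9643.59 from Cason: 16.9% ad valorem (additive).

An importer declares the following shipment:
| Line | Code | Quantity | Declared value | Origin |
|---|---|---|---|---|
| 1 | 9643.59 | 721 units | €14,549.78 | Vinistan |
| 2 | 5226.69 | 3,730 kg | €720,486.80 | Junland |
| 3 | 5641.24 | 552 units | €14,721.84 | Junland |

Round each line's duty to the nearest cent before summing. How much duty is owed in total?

Line 1 (9643.59, Vinistan, 721 units, €14,549.78):
Base rate for 9643.59 is 15% + €1.40/unit.
The additional-duty order on 9643.59 targets Cason, not Vinistan; it does not apply.
Duty = €14,549.78 × 15% + 721 × €1.40 = €3,191.87.
Line 2 (5226.69, Junland, 3,730 kg, €720,486.80):
Base rate for 5226.69 is 8%.
Origin Junland qualifies under the Dureth–Junland agreement and 5226.69 is covered: preferential rate Free applies instead.
The additional-duty order on 5226.69 targets Cason, not Junland; it does not apply.
Duty = €720,486.80 × 0% = €0.00.
Line 3 (5641.24, Junland, 552 units, €14,721.84):
Base rate for 5641.24 is 13.5% + €1.42/unit.
Origin Junland qualifies under the Dureth–Junland agreement and 5641.24 is covered: preferential rate Free applies instead.
Duty = €14,721.84 × 0% = €0.00.
Total = €3,191.87 + €0.00 + €0.00 = €3,191.87.

€3,191.87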